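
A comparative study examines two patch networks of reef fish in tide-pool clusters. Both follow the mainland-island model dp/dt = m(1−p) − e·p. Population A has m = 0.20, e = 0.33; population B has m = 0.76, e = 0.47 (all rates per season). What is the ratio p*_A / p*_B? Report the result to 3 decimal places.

A: p*_A = m/(m+e) = 0.20/0.5300 = 0.3774.
B: p*_B = 0.76/1.2300 = 0.6179.
p*_A / p*_B = 0.3774/0.6179 = 0.6107.

0.611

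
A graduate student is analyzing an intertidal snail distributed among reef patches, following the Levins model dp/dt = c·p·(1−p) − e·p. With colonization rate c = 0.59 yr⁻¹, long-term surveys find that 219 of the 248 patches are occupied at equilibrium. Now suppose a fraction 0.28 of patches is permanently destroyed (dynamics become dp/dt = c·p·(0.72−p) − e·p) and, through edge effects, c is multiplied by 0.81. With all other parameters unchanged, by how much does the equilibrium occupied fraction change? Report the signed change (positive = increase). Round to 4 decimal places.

Observed p* = 219/248 = 0.88306.
Balance c(1−p*) = e gives e = 0.59×(1 − 0.88306) = 0.06899.
New p* = 0.72 − e/c = 0.72 − 0.06899/0.47790 = 0.57564.
Δp* = 0.57564 − 0.88306 = -0.30742.

-0.3074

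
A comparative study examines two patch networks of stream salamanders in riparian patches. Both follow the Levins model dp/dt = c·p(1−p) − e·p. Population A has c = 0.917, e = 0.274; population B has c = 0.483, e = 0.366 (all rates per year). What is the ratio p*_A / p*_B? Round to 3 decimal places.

A: p*_A = 1 − 0.274/0.917 = 0.7012.
B: p*_B = 1 − 0.366/0.483 = 0.2422.
p*_A / p*_B = 0.7012/0.2422 = 2.8947.

2.895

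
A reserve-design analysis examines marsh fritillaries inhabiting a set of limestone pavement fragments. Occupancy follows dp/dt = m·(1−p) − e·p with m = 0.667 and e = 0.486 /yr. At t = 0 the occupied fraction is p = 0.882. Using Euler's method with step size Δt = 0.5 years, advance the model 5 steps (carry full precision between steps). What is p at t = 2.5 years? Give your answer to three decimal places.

Update rule: p ← p + [m·(1−p) − e·p]·Δt with Δt = 0.5.
step 1: Δp = -0.17497, p = 0.70703
step 2: Δp = -0.07410, p = 0.63293
step 3: Δp = -0.03138, p = 0.60154
step 4: Δp = -0.01329, p = 0.58825
step 5: Δp = -0.00563, p = 0.58263

0.583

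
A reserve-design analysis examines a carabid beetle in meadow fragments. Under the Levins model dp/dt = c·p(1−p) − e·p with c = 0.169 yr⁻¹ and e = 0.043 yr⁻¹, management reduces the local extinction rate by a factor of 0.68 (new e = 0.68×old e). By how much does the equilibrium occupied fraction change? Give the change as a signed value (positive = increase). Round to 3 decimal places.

Before: p* = 1 − 0.043/0.169 = 0.7456.
After the change, c = 0.169, e = 0.02924, so p* = 1 − 0.02924/0.169 = 0.8270.
Δp* = 0.8270 − 0.7456 = +0.0814.

0.081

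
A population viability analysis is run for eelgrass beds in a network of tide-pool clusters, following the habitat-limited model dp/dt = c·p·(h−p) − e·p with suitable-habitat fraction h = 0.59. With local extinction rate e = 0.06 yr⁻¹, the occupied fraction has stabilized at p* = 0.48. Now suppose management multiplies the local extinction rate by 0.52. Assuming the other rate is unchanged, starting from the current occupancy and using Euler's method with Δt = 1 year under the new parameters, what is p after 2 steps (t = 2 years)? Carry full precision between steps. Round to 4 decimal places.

Balance c(h−p*) = e gives c = e/(0.59 − 0.48000) = 0.06/0.11000 = 0.54545.
Starting from p₀ = 0.48000; update p ← p + (dp/dt)·Δt with the new parameters.
t = 1: p = 0.48000 + (+0.01382) = 0.49382
t = 2: p = 0.49382 + (+0.01050) = 0.50432

0.5043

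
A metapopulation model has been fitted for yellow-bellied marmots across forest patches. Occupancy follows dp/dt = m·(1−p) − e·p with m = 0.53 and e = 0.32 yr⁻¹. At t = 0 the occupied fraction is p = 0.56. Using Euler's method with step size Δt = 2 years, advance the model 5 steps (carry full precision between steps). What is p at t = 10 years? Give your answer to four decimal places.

Update rule: p ← p + [m·(1−p) − e·p]·Δt with Δt = 2.
  1  |  dp/dt·Δt = +0.108000  |  p_1 = 0.668000
  2  |  dp/dt·Δt = -0.075600  |  p_2 = 0.592400
  3  |  dp/dt·Δt = +0.052920  |  p_3 = 0.645320
  4  |  dp/dt·Δt = -0.037044  |  p_4 = 0.608276
  5  |  dp/dt·Δt = +0.025931  |  p_5 = 0.634207

0.6342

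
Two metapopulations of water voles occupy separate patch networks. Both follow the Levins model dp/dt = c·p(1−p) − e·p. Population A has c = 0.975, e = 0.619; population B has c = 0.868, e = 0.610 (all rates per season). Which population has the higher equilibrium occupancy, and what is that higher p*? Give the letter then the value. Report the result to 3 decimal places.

A: p*_A = 1 − 0.619/0.975 = 0.3651.
B: p*_B = 1 − 0.610/0.868 = 0.2972.
A is higher at 0.3651.

A, 0.365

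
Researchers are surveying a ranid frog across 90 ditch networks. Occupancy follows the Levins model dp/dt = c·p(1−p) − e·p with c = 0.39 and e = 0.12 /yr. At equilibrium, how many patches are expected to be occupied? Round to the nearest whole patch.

62

p* = 1 − e/c = 1 − 0.12/0.39 = 0.6923.
Expected occupied patches = N × p* = 90 × 0.6923 = 62.31 ≈ 62.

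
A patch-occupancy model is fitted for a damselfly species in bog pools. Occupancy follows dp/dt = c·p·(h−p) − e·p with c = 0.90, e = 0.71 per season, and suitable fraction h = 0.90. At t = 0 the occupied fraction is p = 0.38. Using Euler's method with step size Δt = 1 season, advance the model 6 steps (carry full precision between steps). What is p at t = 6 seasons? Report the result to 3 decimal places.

Update rule: p ← p + [c·p·(h−p) − e·p]·Δt with Δt = 1.
p: 0.38000 → 0.28804  (Δp = -0.09196)
p: 0.28804 → 0.24217  (Δp = -0.04587)
p: 0.24217 → 0.21361  (Δp = -0.02857)
p: 0.21361 → 0.19390  (Δp = -0.01970)
p: 0.19390 → 0.17945  (Δp = -0.01445)
p: 0.17945 → 0.16842  (Δp = -0.01104)

0.168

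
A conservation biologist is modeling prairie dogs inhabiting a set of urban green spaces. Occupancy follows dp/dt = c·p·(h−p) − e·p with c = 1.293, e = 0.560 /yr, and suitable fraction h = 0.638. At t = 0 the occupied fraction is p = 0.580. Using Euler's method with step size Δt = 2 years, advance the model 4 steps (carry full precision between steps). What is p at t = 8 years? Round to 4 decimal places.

0.0541

Update rule: p ← p + [c·p·(h−p) − e·p]·Δt with Δt = 2.
  1  |  dp/dt·Δt = -0.562607  |  p_1 = 0.017393
  2  |  dp/dt·Δt = +0.008434  |  p_2 = 0.025827
  3  |  dp/dt·Δt = +0.011960  |  p_3 = 0.037787
  4  |  dp/dt·Δt = +0.016330  |  p_4 = 0.054116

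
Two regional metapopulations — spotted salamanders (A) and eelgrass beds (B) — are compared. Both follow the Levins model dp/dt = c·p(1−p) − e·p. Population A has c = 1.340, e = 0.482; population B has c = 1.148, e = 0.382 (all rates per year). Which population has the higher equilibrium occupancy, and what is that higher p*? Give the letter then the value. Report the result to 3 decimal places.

B, 0.667

A: p*_A = 1 − 0.482/1.340 = 0.6403.
B: p*_B = 1 − 0.382/1.148 = 0.6672.
B is higher at 0.6672.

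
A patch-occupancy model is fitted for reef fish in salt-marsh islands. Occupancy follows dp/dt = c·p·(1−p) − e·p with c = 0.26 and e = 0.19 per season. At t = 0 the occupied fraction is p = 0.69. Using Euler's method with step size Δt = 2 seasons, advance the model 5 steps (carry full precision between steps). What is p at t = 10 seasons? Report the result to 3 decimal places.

0.362

Update rule: p ← p + [c·p·(1−p) − e·p]·Δt with Δt = 2.
step 1: Δp = -0.15097, p = 0.53903
step 2: Δp = -0.07562, p = 0.46341
step 3: Δp = -0.04679, p = 0.41661
step 4: Δp = -0.03193, p = 0.38469
step 5: Δp = -0.02310, p = 0.36159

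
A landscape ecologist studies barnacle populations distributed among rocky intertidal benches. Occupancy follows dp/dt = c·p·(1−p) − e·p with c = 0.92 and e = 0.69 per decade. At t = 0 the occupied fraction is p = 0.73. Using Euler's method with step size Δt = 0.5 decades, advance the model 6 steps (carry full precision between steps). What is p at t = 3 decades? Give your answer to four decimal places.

0.3494

Update rule: p ← p + [c·p·(1−p) − e·p]·Δt with Δt = 0.5.
p: 0.73000 → 0.56882  (Δp = -0.16118)
p: 0.56882 → 0.48540  (Δp = -0.08342)
p: 0.48540 → 0.43284  (Δp = -0.05256)
p: 0.43284 → 0.39643  (Δp = -0.03640)
p: 0.39643 → 0.36973  (Δp = -0.02670)
p: 0.36973 → 0.34937  (Δp = -0.02036)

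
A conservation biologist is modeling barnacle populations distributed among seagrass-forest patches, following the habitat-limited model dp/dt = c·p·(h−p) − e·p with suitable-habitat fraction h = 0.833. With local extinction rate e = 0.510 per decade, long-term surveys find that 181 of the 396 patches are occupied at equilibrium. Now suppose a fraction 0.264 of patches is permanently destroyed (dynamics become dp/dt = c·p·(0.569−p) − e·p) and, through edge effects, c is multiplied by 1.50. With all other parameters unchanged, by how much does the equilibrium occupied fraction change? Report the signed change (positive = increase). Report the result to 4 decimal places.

Observed p* = 181/396 = 0.45707.
Balance c(h−p*) = e gives c = e/(0.833 − 0.45707) = 0.510/0.37593 = 1.35664.
New p* = 0.569 − e/c = 0.569 − 0.51000/2.03496 = 0.31838.
Δp* = 0.31838 − 0.45707 = -0.13869.

-0.1387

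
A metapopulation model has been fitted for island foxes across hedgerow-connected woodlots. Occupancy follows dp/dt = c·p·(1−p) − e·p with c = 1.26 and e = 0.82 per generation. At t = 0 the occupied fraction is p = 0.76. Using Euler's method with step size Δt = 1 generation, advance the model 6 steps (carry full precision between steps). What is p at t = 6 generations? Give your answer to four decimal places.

Update rule: p ← p + [c·p·(1−p) − e·p]·Δt with Δt = 1.
step 1: Δp = -0.39338, p = 0.36662
step 2: Δp = -0.00805, p = 0.35858
step 3: Δp = -0.00423, p = 0.35434
step 4: Δp = -0.00229, p = 0.35205
step 5: Δp = -0.00126, p = 0.35079
step 6: Δp = -0.00070, p = 0.35009

0.3501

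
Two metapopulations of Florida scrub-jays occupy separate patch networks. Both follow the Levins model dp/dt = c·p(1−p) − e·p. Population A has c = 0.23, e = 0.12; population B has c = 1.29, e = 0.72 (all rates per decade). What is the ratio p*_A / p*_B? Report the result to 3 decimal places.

A: p*_A = 1 − 0.12/0.23 = 0.4783.
B: p*_B = 1 − 0.72/1.29 = 0.4419.
p*_A / p*_B = 0.4783/0.4419 = 1.0824.

1.082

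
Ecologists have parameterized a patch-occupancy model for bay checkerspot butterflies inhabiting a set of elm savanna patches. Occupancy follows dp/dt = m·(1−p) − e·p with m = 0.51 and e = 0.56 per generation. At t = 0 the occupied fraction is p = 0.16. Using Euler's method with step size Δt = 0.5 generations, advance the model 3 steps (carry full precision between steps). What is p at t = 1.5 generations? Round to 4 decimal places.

0.4448

Update rule: p ← p + [m·(1−p) − e·p]·Δt with Δt = 0.5.
t = 0.5: p = 0.16000 + (+0.16940) = 0.32940
t = 1: p = 0.32940 + (+0.07877) = 0.40817
t = 1.5: p = 0.40817 + (+0.03663) = 0.44480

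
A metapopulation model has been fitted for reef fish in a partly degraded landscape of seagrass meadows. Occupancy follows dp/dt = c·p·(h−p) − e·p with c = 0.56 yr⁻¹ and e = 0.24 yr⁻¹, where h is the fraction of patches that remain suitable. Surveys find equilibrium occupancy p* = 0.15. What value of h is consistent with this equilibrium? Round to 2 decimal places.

At equilibrium c(h−p*) = e, so h = p* + e/c.
h = 0.15 + 0.24/0.56 = 0.15 + 0.4286 = 0.5786.

0.58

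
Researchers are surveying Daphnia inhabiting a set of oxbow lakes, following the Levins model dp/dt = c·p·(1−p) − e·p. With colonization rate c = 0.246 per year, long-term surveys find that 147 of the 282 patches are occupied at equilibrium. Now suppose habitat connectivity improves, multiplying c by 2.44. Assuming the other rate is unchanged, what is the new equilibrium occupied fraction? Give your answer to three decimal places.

0.804

Observed p* = 147/282 = 0.52128.
Balance c(1−p*) = e gives e = 0.246×(1 − 0.52128) = 0.11777.
New p* = 1 − e/c = 1 − 0.11777/0.60024 = 0.80380.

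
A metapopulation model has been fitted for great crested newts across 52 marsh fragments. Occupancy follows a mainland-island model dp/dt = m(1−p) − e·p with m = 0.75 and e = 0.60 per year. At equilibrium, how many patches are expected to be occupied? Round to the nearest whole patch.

p* = m/(m+e) = 0.75/1.3500 = 0.5556.
Expected occupied patches = N × p* = 52 × 0.5556 = 28.89 ≈ 29.

29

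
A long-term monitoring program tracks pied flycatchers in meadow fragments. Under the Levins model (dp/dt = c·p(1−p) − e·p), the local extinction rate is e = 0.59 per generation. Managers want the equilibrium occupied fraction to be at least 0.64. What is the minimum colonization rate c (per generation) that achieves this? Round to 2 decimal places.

p* = 1 − e/c ≥ 0.64 requires e/c ≤ 0.3600, i.e. c ≥ e/0.3600.
c_min = 0.59/0.3600 = 1.6389.

1.64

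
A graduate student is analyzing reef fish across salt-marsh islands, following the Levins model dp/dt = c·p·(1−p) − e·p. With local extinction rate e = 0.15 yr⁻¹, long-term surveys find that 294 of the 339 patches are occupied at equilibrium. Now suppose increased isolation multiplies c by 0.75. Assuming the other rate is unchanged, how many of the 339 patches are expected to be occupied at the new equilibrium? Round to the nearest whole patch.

Observed p* = 294/339 = 0.86726.
Balance c(1−p*) = e gives c = e/(1 − 0.86726) = 0.15/0.13274 = 1.13003.
New p* = 1 − e/c = 1 − 0.15000/0.84752 = 0.82301.
Expected occupied = 339 × 0.82301 = 279.00 ≈ 279.

279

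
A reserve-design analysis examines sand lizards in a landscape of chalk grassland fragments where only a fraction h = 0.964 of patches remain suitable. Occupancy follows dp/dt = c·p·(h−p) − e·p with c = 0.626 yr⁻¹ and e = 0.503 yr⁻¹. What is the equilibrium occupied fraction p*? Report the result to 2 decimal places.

Setting dp/dt = 0 and dividing by p* gives c·(h−p*) = e.
So p* = h − e/c = 0.964 − 0.503/0.626 = 0.964 − 0.8035 = 0.1605.

0.16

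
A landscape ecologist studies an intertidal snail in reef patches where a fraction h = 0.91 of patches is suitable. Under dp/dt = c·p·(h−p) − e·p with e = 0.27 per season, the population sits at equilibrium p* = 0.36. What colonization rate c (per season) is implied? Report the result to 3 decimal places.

At equilibrium c(h−p*) = e, so c = e/(h−p*).
c = 0.27/(0.91 − 0.36) = 0.27/0.5500 = 0.4909.

0.491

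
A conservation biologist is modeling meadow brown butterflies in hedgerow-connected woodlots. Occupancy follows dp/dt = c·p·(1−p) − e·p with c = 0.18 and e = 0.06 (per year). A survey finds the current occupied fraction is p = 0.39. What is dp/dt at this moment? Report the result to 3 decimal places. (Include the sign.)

Colonization term: c·p·(1−p) = 0.18×0.39×0.6100 = 0.04282.
Extinction term: e·p = 0.02340.
dp/dt = 0.04282 − 0.02340 = 0.01942.

0.019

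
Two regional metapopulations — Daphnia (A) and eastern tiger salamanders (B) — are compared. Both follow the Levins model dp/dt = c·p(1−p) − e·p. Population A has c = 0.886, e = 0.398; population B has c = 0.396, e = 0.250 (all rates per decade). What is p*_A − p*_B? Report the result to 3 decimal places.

0.182

A: p*_A = 1 − 0.398/0.886 = 0.5508.
B: p*_B = 1 − 0.250/0.396 = 0.3687.
p*_A − p*_B = 0.5508 − 0.3687 = 0.1821.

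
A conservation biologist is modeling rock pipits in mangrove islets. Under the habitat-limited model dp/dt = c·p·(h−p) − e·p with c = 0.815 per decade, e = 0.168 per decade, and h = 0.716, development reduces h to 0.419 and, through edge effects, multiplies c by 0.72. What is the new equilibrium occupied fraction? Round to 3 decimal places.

0.133

Before: p* = h − e/c = 0.716 − 0.168/0.815 = 0.716 − 0.2061 = 0.5099.
After: c = 0.5868, e = 0.168, h = 0.419; p* = 0.419 − 0.168/0.5868 = 0.1327.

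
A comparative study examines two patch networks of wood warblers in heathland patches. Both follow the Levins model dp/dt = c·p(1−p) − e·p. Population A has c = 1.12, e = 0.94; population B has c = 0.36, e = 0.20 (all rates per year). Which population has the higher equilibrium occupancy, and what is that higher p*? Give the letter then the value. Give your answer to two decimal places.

A: p*_A = 1 − 0.94/1.12 = 0.1607.
B: p*_B = 1 − 0.20/0.36 = 0.4444.
B is higher at 0.4444.

B, 0.44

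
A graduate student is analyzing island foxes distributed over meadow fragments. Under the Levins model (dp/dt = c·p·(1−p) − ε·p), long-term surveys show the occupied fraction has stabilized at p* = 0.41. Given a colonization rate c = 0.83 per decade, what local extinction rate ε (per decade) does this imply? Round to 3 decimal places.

At equilibrium c(1−p*) = ε.
ε = 0.83 × (1 − 0.41) = 0.83 × 0.5900 = 0.4897.

0.490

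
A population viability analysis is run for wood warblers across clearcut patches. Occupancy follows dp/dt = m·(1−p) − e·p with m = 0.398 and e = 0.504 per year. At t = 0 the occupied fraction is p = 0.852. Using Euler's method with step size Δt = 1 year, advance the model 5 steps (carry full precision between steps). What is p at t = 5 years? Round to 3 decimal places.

Update rule: p ← p + [m·(1−p) − e·p]·Δt with Δt = 1.
t = 1: p = 0.85200 + (-0.37050) = 0.48150
t = 2: p = 0.48150 + (-0.03631) = 0.44519
t = 3: p = 0.44519 + (-0.00356) = 0.44163
t = 4: p = 0.44163 + (-0.00035) = 0.44128
t = 5: p = 0.44128 + (-0.00003) = 0.44125

0.441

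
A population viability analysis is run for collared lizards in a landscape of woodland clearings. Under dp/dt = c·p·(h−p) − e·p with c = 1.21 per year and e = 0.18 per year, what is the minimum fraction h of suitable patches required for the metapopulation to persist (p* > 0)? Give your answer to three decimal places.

p* = h − e/c is positive only when h > e/c.
h_min = e/c = 0.18/1.21 = 0.1488.

0.149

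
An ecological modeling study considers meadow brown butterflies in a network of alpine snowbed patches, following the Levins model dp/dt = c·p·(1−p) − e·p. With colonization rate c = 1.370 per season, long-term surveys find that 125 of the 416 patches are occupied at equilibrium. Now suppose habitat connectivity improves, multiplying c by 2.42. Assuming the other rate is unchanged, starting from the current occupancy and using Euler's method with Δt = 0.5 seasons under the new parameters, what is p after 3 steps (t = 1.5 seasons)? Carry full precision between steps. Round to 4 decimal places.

0.7151

Observed p* = 125/416 = 0.30048.
Balance c(1−p*) = e gives e = 1.370×(1 − 0.30048) = 0.95834.
Starting from p₀ = 0.30048; update p ← p + (dp/dt)·Δt with the new parameters.
step 1: Δp = +0.20445, p = 0.50493
step 2: Δp = +0.17243, p = 0.67737
step 3: Δp = +0.03770, p = 0.71507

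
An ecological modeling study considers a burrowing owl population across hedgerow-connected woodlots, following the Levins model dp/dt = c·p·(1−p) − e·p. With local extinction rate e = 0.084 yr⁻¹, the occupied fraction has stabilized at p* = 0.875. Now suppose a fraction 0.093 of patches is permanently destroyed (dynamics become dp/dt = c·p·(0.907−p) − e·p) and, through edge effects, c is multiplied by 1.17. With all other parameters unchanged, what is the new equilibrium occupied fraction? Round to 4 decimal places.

0.8002

Balance c(1−p*) = e gives c = e/(1 − 0.87500) = 0.084/0.12500 = 0.67200.
New p* = 0.907 − e/c = 0.907 − 0.08400/0.78624 = 0.80016.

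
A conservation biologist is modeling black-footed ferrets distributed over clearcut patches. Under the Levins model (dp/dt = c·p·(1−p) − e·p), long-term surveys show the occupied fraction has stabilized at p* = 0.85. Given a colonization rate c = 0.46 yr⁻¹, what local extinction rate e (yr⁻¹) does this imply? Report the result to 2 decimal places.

At equilibrium c(1−p*) = e.
e = 0.46 × (1 − 0.85) = 0.46 × 0.1500 = 0.0690.

0.07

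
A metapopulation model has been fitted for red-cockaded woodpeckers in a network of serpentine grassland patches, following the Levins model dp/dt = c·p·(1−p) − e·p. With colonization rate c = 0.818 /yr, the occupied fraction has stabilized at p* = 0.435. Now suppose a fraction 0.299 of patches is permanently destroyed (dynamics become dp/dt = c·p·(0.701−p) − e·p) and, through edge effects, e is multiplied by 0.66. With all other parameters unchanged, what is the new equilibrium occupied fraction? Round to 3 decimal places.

Balance c(1−p*) = e gives e = 0.818×(1 − 0.43500) = 0.46217.
New p* = 0.701 − e/c = 0.701 − 0.30503/0.81800 = 0.32810.

0.328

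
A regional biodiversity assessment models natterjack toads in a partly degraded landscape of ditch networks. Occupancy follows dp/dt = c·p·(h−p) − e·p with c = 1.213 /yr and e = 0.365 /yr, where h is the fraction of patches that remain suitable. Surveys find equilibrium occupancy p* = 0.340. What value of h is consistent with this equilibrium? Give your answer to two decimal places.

0.64

At equilibrium c(h−p*) = e, so h = p* + e/c.
h = 0.340 + 0.365/1.213 = 0.340 + 0.3009 = 0.6409.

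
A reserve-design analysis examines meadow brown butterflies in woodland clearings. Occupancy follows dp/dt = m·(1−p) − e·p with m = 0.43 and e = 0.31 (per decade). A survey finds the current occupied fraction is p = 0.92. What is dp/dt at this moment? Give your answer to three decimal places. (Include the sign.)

Colonization term: m·(1−p) = 0.43×0.0800 = 0.03440.
Extinction term: e·p = 0.28520.
dp/dt = 0.03440 − 0.28520 = -0.25080.

-0.251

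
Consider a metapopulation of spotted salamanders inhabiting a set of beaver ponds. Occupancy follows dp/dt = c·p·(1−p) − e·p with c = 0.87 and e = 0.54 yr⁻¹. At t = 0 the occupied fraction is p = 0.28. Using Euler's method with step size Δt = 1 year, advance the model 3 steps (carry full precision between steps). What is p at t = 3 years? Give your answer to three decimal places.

Update rule: p ← p + [c·p·(1−p) − e·p]·Δt with Δt = 1.
t = 1: p = 0.28000 + (+0.02419) = 0.30419
t = 2: p = 0.30419 + (+0.01988) = 0.32407
t = 3: p = 0.32407 + (+0.01557) = 0.33965

0.340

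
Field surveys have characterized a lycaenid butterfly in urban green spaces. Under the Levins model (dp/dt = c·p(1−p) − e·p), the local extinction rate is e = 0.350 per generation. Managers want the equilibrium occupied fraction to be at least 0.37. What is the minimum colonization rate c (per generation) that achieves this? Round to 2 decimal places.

p* = 1 − e/c ≥ 0.37 requires e/c ≤ 0.6300, i.e. c ≥ e/0.6300.
c_min = 0.350/0.6300 = 0.5556.

0.56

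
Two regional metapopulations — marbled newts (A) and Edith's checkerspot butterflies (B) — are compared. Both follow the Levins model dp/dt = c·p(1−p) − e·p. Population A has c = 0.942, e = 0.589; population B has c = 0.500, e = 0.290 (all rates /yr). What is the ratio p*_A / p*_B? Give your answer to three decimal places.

A: p*_A = 1 − 0.589/0.942 = 0.3747.
B: p*_B = 1 − 0.290/0.500 = 0.4200.
p*_A / p*_B = 0.3747/0.4200 = 0.8922.

0.892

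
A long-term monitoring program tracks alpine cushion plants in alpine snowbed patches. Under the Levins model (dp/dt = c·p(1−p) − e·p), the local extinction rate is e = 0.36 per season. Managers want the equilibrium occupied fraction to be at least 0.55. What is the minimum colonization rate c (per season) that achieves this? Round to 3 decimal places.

p* = 1 − e/c ≥ 0.55 requires e/c ≤ 0.4500, i.e. c ≥ e/0.4500.
c_min = 0.36/0.4500 = 0.8000.

0.800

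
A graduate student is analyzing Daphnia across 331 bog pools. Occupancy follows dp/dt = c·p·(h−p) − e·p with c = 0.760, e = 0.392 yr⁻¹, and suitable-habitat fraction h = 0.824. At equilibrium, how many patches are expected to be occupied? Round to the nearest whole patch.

102

p* = h − e/c = 0.824 − 0.5158 = 0.3082.
Expected occupied patches = N × p* = 331 × 0.3082 = 102.02 ≈ 102.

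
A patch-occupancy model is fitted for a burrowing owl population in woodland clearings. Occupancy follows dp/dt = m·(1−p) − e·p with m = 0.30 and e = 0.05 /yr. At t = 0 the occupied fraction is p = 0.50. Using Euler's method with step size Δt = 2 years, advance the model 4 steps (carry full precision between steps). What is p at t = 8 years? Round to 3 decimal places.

0.854

Update rule: p ← p + [m·(1−p) − e·p]·Δt with Δt = 2.
  1  |  dp/dt·Δt = +0.250000  |  p_1 = 0.750000
  2  |  dp/dt·Δt = +0.075000  |  p_2 = 0.825000
  3  |  dp/dt·Δt = +0.022500  |  p_3 = 0.847500
  4  |  dp/dt·Δt = +0.006750  |  p_4 = 0.854250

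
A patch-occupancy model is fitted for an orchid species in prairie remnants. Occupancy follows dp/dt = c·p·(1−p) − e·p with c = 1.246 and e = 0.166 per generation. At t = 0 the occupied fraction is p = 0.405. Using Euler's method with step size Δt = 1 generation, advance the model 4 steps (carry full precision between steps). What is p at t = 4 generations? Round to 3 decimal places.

0.867

Update rule: p ← p + [c·p·(1−p) − e·p]·Δt with Δt = 1.
t = 1: p = 0.40500 + (+0.23302) = 0.63802
t = 2: p = 0.63802 + (+0.18185) = 0.81988
t = 3: p = 0.81988 + (+0.04791) = 0.86779
t = 4: p = 0.86779 + (-0.00109) = 0.86669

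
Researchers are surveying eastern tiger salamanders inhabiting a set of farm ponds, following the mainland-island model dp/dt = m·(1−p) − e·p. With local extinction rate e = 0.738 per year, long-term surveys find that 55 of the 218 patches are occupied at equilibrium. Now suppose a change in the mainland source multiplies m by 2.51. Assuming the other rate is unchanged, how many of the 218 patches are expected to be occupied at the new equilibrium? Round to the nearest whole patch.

100

Observed p* = 55/218 = 0.25229.
Balance m(1−p*) = e·p* gives m = e·p*/(1−p*) = 0.738×0.25229/0.74771 = 0.24901.
New p* = m/(m+e) = 0.62502/(0.62502+0.73800) = 0.45856.
Expected occupied = 218 × 0.45856 = 99.97 ≈ 100.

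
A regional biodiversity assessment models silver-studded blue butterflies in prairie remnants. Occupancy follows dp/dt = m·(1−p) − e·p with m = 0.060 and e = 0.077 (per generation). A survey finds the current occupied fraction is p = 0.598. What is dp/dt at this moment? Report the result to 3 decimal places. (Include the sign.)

-0.022

Colonization term: m·(1−p) = 0.060×0.4020 = 0.02412.
Extinction term: e·p = 0.04605.
dp/dt = 0.02412 − 0.04605 = -0.02193.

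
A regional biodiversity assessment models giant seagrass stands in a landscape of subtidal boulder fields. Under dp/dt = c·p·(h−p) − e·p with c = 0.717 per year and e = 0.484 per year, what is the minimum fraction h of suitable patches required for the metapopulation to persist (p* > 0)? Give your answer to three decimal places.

p* = h − e/c is positive only when h > e/c.
h_min = e/c = 0.484/0.717 = 0.6750.

0.675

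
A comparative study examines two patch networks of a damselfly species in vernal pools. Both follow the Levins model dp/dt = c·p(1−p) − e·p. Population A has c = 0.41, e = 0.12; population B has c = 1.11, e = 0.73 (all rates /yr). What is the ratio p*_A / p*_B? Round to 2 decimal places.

A: p*_A = 1 − 0.12/0.41 = 0.7073.
B: p*_B = 1 − 0.73/1.11 = 0.3423.
p*_A / p*_B = 0.7073/0.3423 = 2.0661.

2.07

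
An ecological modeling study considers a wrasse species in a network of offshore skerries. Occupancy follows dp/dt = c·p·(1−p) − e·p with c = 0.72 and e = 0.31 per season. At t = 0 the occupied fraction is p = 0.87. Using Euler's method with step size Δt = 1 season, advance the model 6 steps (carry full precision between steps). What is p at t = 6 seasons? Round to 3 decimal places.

0.575

Update rule: p ← p + [c·p·(1−p) − e·p]·Δt with Δt = 1.
  1  |  dp/dt·Δt = -0.188268  |  p_1 = 0.681732
  2  |  dp/dt·Δt = -0.055116  |  p_2 = 0.626616
  3  |  dp/dt·Δt = -0.025794  |  p_3 = 0.600822
  4  |  dp/dt·Δt = -0.013574  |  p_4 = 0.587248
  5  |  dp/dt·Δt = -0.007528  |  p_5 = 0.579721
  6  |  dp/dt·Δt = -0.004289  |  p_6 = 0.575431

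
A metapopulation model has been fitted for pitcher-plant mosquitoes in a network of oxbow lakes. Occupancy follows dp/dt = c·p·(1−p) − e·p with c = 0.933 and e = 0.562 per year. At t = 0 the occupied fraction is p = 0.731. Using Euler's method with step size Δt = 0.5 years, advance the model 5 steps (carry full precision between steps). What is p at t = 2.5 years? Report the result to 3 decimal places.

0.466

Update rule: p ← p + [c·p·(1−p) − e·p]·Δt with Δt = 0.5.
step 1: Δp = -0.11368, p = 0.61732
step 2: Δp = -0.06326, p = 0.55406
step 3: Δp = -0.04043, p = 0.51363
step 4: Δp = -0.02779, p = 0.48584
step 5: Δp = -0.01999, p = 0.46585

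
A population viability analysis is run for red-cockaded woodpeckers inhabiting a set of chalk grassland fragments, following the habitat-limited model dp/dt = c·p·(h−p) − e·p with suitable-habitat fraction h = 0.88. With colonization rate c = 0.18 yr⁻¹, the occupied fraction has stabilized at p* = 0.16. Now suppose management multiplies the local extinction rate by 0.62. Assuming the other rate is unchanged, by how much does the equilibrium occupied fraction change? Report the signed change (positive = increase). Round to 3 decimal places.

0.274

Balance c(h−p*) = e gives e = 0.18×(0.88 − 0.16000) = 0.12960.
New p* = 0.88 − e/c = 0.88 − 0.08035/0.18000 = 0.43361.
Δp* = 0.43361 − 0.16000 = +0.27361.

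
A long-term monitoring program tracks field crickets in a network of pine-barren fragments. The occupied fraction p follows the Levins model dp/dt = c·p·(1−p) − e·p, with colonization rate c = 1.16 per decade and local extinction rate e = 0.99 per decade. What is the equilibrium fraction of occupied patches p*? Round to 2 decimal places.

0.15

At equilibrium, colonization balances extinction: c·p*·(1−p*) = e·p*.
So p* = 1 − e/c = 1 − 0.99/1.16 = 1 − 0.8534 = 0.1466.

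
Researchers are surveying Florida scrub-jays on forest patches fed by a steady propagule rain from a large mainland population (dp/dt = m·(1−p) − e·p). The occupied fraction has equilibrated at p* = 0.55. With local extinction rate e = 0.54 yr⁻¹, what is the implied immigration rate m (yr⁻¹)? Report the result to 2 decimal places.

0.66

At equilibrium m(1−p*) = e·p*, so m = e·p*/(1−p*).
m = 0.54 × 0.55 / 0.4500 = 0.2970/0.4500 = 0.6600.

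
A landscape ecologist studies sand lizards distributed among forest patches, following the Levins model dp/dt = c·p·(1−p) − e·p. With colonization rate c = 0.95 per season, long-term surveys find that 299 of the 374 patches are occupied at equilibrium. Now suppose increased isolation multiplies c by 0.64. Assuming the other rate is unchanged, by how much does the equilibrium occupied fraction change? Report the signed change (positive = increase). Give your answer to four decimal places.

-0.1128

Observed p* = 299/374 = 0.79947.
Balance c(1−p*) = e gives e = 0.95×(1 − 0.79947) = 0.19050.
New p* = 1 − e/c = 1 − 0.19050/0.60800 = 0.68668.
Δp* = 0.68668 − 0.79947 = -0.11279.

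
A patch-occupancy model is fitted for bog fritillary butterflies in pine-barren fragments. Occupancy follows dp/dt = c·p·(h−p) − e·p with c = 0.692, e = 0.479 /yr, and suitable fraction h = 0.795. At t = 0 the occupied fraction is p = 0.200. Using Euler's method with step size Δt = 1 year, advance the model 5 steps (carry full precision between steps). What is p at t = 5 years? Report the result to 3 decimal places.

0.153

Update rule: p ← p + [c·p·(h−p) − e·p]·Δt with Δt = 1.
t = 1: p = 0.20000 + (-0.01345) = 0.18655
t = 2: p = 0.18655 + (-0.01081) = 0.17574
t = 3: p = 0.17574 + (-0.00887) = 0.16687
t = 4: p = 0.16687 + (-0.00740) = 0.15947
t = 5: p = 0.15947 + (-0.00625) = 0.15322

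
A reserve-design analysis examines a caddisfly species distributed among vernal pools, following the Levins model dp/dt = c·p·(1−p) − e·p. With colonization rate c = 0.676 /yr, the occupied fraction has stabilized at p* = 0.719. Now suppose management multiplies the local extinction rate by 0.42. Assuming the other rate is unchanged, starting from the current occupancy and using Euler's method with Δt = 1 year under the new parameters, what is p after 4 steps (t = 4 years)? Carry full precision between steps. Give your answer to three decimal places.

Balance c(1−p*) = e gives e = 0.676×(1 − 0.71900) = 0.18996.
Starting from p₀ = 0.71900; update p ← p + (dp/dt)·Δt with the new parameters.
t = 1: p = 0.71900 + (+0.07922) = 0.79822
t = 2: p = 0.79822 + (+0.04520) = 0.84341
t = 3: p = 0.84341 + (+0.02199) = 0.86540
t = 4: p = 0.86540 + (+0.00970) = 0.87510

0.875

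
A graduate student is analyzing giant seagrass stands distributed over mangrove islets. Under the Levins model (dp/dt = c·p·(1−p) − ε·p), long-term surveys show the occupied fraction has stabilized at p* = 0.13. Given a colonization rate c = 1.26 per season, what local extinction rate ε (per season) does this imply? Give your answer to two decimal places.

At equilibrium c(1−p*) = ε.
ε = 1.26 × (1 − 0.13) = 1.26 × 0.8700 = 1.0962.

1.10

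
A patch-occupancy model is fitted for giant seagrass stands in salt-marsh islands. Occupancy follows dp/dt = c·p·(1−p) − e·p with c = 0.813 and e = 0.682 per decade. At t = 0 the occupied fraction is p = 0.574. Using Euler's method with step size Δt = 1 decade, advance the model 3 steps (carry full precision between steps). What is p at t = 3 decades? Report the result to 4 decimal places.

Update rule: p ← p + [c·p·(1−p) − e·p]·Δt with Δt = 1.
  1  |  dp/dt·Δt = -0.192670  |  p_1 = 0.381330
  2  |  dp/dt·Δt = -0.068266  |  p_2 = 0.313064
  3  |  dp/dt·Δt = -0.038670  |  p_3 = 0.274394

0.2744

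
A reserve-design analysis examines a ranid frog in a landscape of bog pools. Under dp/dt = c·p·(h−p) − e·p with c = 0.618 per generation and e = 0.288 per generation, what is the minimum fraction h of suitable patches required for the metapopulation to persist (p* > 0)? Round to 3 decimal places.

p* = h − e/c is positive only when h > e/c.
h_min = e/c = 0.288/0.618 = 0.4660.

0.466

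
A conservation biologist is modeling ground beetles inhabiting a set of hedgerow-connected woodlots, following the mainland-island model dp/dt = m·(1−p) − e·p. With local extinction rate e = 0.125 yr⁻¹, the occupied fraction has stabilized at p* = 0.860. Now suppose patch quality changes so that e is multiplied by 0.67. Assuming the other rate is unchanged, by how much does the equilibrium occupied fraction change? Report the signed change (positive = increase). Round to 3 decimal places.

0.042

Balance m(1−p*) = e·p* gives m = e·p*/(1−p*) = 0.125×0.86000/0.14000 = 0.76786.
New p* = m/(m+e) = 0.76786/(0.76786+0.08375) = 0.90166.
Δp* = 0.90166 − 0.86000 = +0.04166.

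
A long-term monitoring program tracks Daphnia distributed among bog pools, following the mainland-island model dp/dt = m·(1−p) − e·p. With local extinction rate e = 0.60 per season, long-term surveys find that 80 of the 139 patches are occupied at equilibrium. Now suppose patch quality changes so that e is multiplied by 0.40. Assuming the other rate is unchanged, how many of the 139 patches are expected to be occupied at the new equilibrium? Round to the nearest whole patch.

107

Observed p* = 80/139 = 0.57554.
Balance m(1−p*) = e·p* gives m = e·p*/(1−p*) = 0.60×0.57554/0.42446 = 0.81356.
New p* = m/(m+e) = 0.81356/(0.81356+0.24000) = 0.77220.
Expected occupied = 139 × 0.77220 = 107.34 ≈ 107.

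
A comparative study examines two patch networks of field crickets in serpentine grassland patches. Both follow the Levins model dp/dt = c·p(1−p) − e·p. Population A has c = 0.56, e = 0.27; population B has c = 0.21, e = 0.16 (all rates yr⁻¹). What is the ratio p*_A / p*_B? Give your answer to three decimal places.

2.175

A: p*_A = 1 − 0.27/0.56 = 0.5179.
B: p*_B = 1 − 0.16/0.21 = 0.2381.
p*_A / p*_B = 0.5179/0.2381 = 2.1750.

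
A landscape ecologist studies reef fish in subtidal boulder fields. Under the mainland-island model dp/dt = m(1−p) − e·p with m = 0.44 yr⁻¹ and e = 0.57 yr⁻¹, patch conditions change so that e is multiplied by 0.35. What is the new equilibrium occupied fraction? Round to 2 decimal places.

0.69

Before: p* = 0.44/(0.44+0.57) = 0.4356.
After: m = 0.44, e = 0.1995; p* = 0.44/0.6395 = 0.6880.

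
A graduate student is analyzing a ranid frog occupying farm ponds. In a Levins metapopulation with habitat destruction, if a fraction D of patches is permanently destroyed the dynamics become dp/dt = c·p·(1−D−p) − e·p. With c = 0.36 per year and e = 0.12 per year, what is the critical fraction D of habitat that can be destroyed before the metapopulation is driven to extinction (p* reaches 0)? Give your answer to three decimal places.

0.667

The nontrivial equilibrium is p* = (1−D) − e/c; extinction occurs when this hits zero.
So D_crit = 1 − e/c = 1 − 0.12/0.36 = 1 − 0.3333 = 0.6667.
This equals the undisturbed p*, a classic result of Lande's extension.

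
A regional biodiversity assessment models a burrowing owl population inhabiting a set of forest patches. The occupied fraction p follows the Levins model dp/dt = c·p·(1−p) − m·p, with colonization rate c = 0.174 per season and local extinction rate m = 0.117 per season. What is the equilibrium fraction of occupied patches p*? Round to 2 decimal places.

At equilibrium, colonization balances extinction: c·p*·(1−p*) = m·p*.
So p* = 1 − m/c = 1 − 0.117/0.174 = 1 − 0.6724 = 0.3276.

0.33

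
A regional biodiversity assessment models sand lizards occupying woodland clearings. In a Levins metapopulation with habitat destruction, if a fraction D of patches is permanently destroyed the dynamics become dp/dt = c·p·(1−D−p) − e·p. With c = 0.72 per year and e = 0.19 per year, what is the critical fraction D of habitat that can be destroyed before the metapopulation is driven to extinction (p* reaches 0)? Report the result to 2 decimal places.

0.74

The nontrivial equilibrium is p* = (1−D) − e/c; extinction occurs when this hits zero.
So D_crit = 1 − e/c = 1 − 0.19/0.72 = 1 − 0.2639 = 0.7361.
This equals the undisturbed p*, a classic result of Lande's extension.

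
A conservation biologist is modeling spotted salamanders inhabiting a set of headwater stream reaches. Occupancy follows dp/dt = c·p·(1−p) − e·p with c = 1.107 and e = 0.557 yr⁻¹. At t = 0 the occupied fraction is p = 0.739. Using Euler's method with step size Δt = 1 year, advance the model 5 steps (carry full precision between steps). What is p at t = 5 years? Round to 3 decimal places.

Update rule: p ← p + [c·p·(1−p) − e·p]·Δt with Δt = 1.
step 1: Δp = -0.19811, p = 0.54089
step 2: Δp = -0.02638, p = 0.51451
step 3: Δp = -0.01007, p = 0.50445
step 4: Δp = -0.00425, p = 0.50020
step 5: Δp = -0.00186, p = 0.49834

0.498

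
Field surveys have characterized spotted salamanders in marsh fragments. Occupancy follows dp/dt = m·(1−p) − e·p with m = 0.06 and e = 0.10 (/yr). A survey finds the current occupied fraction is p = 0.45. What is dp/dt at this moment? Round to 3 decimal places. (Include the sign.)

-0.012

Colonization term: m·(1−p) = 0.06×0.5500 = 0.03300.
Extinction term: e·p = 0.04500.
dp/dt = 0.03300 − 0.04500 = -0.01200.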